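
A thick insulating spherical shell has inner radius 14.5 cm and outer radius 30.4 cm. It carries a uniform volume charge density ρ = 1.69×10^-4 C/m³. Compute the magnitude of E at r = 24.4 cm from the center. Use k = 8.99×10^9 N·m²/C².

E = 1.23e6 V/m

By spherical symmetry E is radial; choose a Gaussian sphere of radius r = 24.4 cm (within the shell material, 14.5 cm < r < 30.4 cm).
Only the shell between 14.5 cm and r is enclosed: Q_enc = ρ·(4π/3)(r³ − a³) = (1.69×10^-4)·(4π/3)·((0.244)³ − (0.145)³) = 8.125×10^-6 C.
Gauss's law: E·4πr² = Q_enc/ε₀.
E = k|Q_enc|/r² = (8.99×10^9)(8.125×10^-6)/(0.244)² = 1.23e6 N/C.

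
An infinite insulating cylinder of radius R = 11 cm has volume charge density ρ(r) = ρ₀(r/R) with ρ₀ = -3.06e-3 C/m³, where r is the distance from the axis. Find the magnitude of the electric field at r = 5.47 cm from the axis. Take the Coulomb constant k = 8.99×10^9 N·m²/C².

E = 3.13e6 N/C

Coaxial Gaussian cylinder, radius r = 5.47 cm, length L (r < R).
Integrating ρ over the cross-section to radius r: λ_enc = (2πρ₀/R) ∫₀^r r'^2 dr' = 2πρ₀ r^3/(3·R) = -9.536×10^-6 C/m.
By Gauss's law (flux through the curved wall only), E·2πrL = λ_enc L/ε₀.
E = 2k|λ_enc|/r = 2(8.99×10^9)(9.536×10^-6)/(0.0547) = 3.13×10^6 N/C.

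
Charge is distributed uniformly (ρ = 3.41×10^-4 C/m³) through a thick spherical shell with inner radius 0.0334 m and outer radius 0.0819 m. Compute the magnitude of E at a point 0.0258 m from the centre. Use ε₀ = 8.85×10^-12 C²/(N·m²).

Use a concentric Gaussian sphere at r = 0.0258 m (r < 0.0334 m, inside the empty cavity).
No charge is enclosed, so by Gauss's law E·4πr² = 0 ⇒ E = 0.

E = 0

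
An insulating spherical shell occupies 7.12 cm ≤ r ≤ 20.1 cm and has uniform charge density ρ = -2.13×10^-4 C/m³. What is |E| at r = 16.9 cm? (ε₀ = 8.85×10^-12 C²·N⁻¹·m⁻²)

By spherical symmetry E is radial; choose a Gaussian sphere of radius r = 16.9 cm (within the shell material, 7.12 cm < r < 20.1 cm).
Enclosed charge is the volume from a to r: Q_enc = (4π/3)ρ(r³ − a³) = -3.984×10^-6 C.
Gauss's law: E·4πr² = Q_enc/ε₀.
E = |Q_enc|/(4πε₀r²) = (3.984×10^-6)/(4π·8.85×10^-12·(0.169)²) = 1.25×10^6 N/C.

|E| ≈ 1.25×10^6 N/C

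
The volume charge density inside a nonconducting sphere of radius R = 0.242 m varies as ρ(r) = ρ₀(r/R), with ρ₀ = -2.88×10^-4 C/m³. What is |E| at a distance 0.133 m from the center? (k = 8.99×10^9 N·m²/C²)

Symmetry ⇒ E = E(r) r̂. Gaussian sphere of radius r = 0.133 m (r < R).
Integrate the density: Q_enc = 4π ∫₀^r ρ₀(r'/R)^1 r'² dr' = 4πρ₀ r^4/(4·R) = -1.17×10^-6 C.
Since E is radial and uniform over the Gaussian sphere, Φ = E·4πr² = Q_enc/ε₀.
E = k|Q_enc|/r² = (8.99×10^9)(1.17e-6)/(0.133)² = 5.95×10^5 N/C.

5.95×10^5 N/C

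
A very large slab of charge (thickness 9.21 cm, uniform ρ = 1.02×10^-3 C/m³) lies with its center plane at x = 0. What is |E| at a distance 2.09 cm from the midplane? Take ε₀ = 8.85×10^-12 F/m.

E = 2.41e6 N/C

By symmetry E is perpendicular to the slab. A Gaussian pillbox from −2.09 cm to +2.09 cm (face area A) lies entirely within the slab.
Q_enc = ρ·(2x)·A and flux = 2EA, so 2EA = 2ρxA/ε₀ ⇒ E = |ρ|x/ε₀.
E = (1.02×10^-3)(0.0209)/(8.85×10^-12) = 2.41×10^6 N/C.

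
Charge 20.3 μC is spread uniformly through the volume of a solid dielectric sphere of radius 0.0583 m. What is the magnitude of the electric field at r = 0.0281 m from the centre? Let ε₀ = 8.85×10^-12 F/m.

Take a concentric spherical Gaussian surface of radius r = 0.0281 m (r < R).
For a uniform sphere the enclosed fraction is (r/R)³, so Q_enc = (20.3 μC)(0.0281/0.0583)³ = 2.273e-6 C.
Since E is radial and uniform over the Gaussian sphere, Φ = E·4πr² = Q_enc/ε₀.
E = |Q_enc|/(4πε₀r²) = (2.273×10^-6)/(4π·8.85×10^-12·(0.0281)²) = 2.59×10^7 N/C.

|E| = 2.59×10^7 N/C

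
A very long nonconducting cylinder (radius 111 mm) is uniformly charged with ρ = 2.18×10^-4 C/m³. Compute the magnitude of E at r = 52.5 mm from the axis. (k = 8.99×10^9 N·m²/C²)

E ≈ 6.46e5 N/C

Take a coaxial cylindrical Gaussian surface of radius r = 52.5 mm and length L (r < R).
Charge inside radius r per length L is ρ·πr²·L, so λ_enc = ρπr² = 1.888e-6 C/m.
Since E is radial and uniform over the curved surface, Φ = E·2πrL = Q_enc/ε₀ = λ_enc L/ε₀.
E = 2k|λ_enc|/r = 2(8.99×10^9)(1.888×10^-6)/(0.0525) = 6.46×10^5 N/C.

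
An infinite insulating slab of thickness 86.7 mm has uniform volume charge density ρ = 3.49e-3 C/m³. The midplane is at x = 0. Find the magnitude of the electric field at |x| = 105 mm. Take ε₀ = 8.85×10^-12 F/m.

|E| ≈ 1.71×10^7 N/C

The point |x| = 105 mm lies outside the slab (half-thickness 0.04335 m). A symmetric pillbox spanning the full slab encloses Q_enc = ρ·d·A.
Flux = 2EA ⇒ E = |ρ|d/(2ε₀), independent of distance outside.
E = (3.49×10^-3)(0.0867)/(2·8.85×10^-12) = 1.71×10^7 N/C.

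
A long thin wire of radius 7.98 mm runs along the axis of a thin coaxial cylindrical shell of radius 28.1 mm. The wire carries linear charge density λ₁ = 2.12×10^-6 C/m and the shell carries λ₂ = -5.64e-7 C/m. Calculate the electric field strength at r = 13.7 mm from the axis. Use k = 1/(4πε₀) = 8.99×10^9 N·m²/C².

E = 2.78×10^6 N/C

Choose a coaxial cylinder of radius r = 13.7 mm (arbitrary length L) as the Gaussian surface (between the conductors, 7.98 mm < r < 28.1 mm).
The shell at 28.1 mm lies outside the Gaussian surface, so λ_enc = λ₁ = 2.12×10^-6 C/m.
By Gauss's law (flux through the curved wall only), E·2πrL = λ_enc L/ε₀.
E = 2k|λ_enc|/r = 2(8.99×10^9)(2.12×10^-6)/(0.0137) = 2.78×10^6 N/C.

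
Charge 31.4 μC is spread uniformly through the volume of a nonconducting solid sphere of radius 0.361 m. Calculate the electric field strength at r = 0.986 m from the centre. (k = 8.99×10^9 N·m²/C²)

Symmetry ⇒ E = E(r) r̂. Gaussian sphere of radius r = 0.986 m (r > R, so the entire charge is enclosed).
Q_enc = 31.4 μC = 3.14×10^-5 C.
Since E is radial and uniform over the Gaussian sphere, Φ = E·4πr² = Q_enc/ε₀.
E = k|Q_enc|/r² = (8.99×10^9)(3.14×10^-5)/(0.986)² = 2.90×10^5 N/C.

2.90×10^5 N/C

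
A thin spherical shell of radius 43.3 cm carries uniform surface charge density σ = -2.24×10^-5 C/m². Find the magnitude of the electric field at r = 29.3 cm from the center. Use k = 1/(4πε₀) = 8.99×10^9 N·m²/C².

Use a concentric Gaussian sphere at r = 29.3 cm (inside the shell, r < 43.3 cm).
No charge lies within this surface, so Q_enc = 0 and Gauss's law gives E·4πr² = 0 ⇒ E = 0.

|E| = 0 N/C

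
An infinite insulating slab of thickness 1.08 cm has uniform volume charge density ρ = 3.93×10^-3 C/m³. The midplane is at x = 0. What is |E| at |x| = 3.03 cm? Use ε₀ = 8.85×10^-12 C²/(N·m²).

The point |x| = 3.03 cm lies outside the slab (half-thickness 0.0054 m). A symmetric pillbox spanning the full slab encloses Q_enc = ρ·d·A.
Flux = 2EA ⇒ E = |ρ|d/(2ε₀), independent of distance outside.
E = (3.93×10^-3)(0.0108)/(2·8.85×10^-12) = 2.40×10^6 N/C.

E ≈ 2.40×10^6 N/C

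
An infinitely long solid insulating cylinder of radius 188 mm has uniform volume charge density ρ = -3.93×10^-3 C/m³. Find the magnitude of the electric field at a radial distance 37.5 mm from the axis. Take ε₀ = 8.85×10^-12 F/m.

|E| = 8.33e6 N/C

Coaxial Gaussian cylinder, radius r = 37.5 mm, length L (r < R).
Charge inside radius r per length L is ρ·πr²·L, so λ_enc = ρπr² = -1.736×10^-5 C/m.
Since E is radial and uniform over the curved surface, Φ = E·2πrL = Q_enc/ε₀ = λ_enc L/ε₀.
E = |λ_enc|/(2πε₀r) = (1.736×10^-5)/(2π·8.85×10^-12·0.0375) = 8.33×10^6 N/C.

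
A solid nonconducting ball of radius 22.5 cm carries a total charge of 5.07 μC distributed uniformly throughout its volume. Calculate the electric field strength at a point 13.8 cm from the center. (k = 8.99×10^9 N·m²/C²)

|E| = 5.52×10^5 N/C

By spherical symmetry E is radial; choose a Gaussian sphere of radius r = 13.8 cm (r < R).
Only the charge within r is enclosed: Q_enc = Q·(r/R)³ = (5.07 μC)·(13.8 cm/22.5 cm)³ = 1.17×10^-6 C.
Since E is radial and uniform over the Gaussian sphere, Φ = E·4πr² = Q_enc/ε₀.
E = k|Q_enc|/r² = (8.99×10^9)(1.17e-6)/(0.138)² = 5.52×10^5 N/C.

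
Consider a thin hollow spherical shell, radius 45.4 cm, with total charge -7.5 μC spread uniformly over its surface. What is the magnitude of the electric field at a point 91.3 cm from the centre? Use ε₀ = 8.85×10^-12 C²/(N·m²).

E = 8.09×10^4 V/m

Take a concentric spherical Gaussian surface of radius r = 91.3 cm (r > 45.4 cm).
The entire shell is enclosed: Q_enc = -7.50×10^-6 C.
Applying ∮E·dA = Q_enc/ε₀ with Φ = E(4πr²):
E = |Q_enc|/(4πε₀r²) = (7.50×10^-6)/(4π·8.85×10^-12·(0.913)²) = 8.09×10^4 N/C.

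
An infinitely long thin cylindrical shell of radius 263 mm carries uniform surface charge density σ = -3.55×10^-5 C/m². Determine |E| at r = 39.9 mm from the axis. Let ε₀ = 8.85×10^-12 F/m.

E = 0 (no enclosed charge)

Take a coaxial cylindrical Gaussian surface of radius r = 39.9 mm and length L (r < 263 mm, inside the shell).
All the surface charge lies outside this cylinder: Q_enc = 0, hence E = 0.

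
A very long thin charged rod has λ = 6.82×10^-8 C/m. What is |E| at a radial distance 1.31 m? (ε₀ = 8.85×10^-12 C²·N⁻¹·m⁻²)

E ≈ 936 N/C

Take a coaxial cylindrical Gaussian surface of radius r = 1.31 m and length L.
Q_enc = λL, so λ_enc = 6.82e-8 C/m.
Gauss's law: E·2πrL = λ_enc L/ε₀.
E = |λ_enc|/(2πε₀r) = (6.82×10^-8)/(2π·8.85×10^-12·1.31) = 936 N/C.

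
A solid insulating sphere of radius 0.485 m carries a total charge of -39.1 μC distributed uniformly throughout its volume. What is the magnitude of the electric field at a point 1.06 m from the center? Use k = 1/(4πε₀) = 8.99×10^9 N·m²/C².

|E| = 3.13×10^5 N/C

Take a concentric spherical Gaussian surface of radius r = 1.06 m (r > R, so the entire charge is enclosed).
Q_enc = -39.1 μC = -3.91e-5 C.
Since E is radial and uniform over the Gaussian sphere, Φ = E·4πr² = Q_enc/ε₀.
E = k|Q_enc|/r² = (8.99×10^9)(3.91×10^-5)/(1.06)² = 3.13e5 N/C.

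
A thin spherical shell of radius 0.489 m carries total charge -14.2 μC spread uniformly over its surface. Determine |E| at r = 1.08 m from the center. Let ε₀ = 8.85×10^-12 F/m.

E ≈ 1.09×10^5 N/C

Take a concentric spherical Gaussian surface of radius r = 1.08 m (r > 0.489 m).
The entire shell is enclosed: Q_enc = -1.42×10^-5 C.
By Gauss's law, ∮E·dA = E·4πr² = Q_enc/ε₀.
E = |Q_enc|/(4πε₀r²) = (1.42×10^-5)/(4π·8.85×10^-12·(1.08)²) = 1.09×10^5 N/C.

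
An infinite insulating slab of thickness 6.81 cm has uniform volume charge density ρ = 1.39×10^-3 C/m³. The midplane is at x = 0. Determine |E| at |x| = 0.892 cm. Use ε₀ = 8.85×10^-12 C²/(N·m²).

1.40e6 N/C

By symmetry E is perpendicular to the slab. A Gaussian pillbox from −0.892 cm to +0.892 cm (face area A) lies entirely within the slab.
Q_enc = ρ·(2x)·A and flux = 2EA, so 2EA = 2ρxA/ε₀ ⇒ E = |ρ|x/ε₀.
E = (1.39×10^-3)(0.00892)/(8.85×10^-12) = 1.40×10^6 N/C.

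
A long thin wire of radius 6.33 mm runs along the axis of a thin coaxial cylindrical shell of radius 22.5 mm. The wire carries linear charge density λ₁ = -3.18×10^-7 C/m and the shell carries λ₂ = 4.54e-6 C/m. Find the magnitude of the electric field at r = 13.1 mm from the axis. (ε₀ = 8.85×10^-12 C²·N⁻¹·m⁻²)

E = 4.37×10^5 V/m

Take a coaxial cylindrical Gaussian surface of radius r = 13.1 mm and length L (between the conductors, 6.33 mm < r < 22.5 mm).
Only the inner wire is enclosed; the outer shell contributes nothing inside itself. λ_enc = λ₁ = -3.18e-7 C/m.
Gauss's law: E·2πrL = λ_enc L/ε₀.
E = |λ_enc|/(2πε₀r) = (3.18×10^-7)/(2π·8.85×10^-12·0.0131) = 4.37×10^5 N/C.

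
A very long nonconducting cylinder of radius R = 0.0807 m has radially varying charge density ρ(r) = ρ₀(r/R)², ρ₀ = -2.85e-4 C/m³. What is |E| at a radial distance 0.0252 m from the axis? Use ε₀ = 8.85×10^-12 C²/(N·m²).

Coaxial Gaussian cylinder, radius r = 0.0252 m, length L (r < R).
λ_enc = ∫₀^r ρ(r')·2πr' dr' = (2πρ₀/R²)·r^4/4 = -2.772×10^-8 C/m.
Applying ∮E·dA = Q_enc/ε₀ with the end caps contributing no flux:
E = |λ_enc|/(2πε₀r) = (2.772e-8)/(2π·8.85×10^-12·0.0252) = 1.98×10^4 N/C.

|E| ≈ 1.98×10^4 N/C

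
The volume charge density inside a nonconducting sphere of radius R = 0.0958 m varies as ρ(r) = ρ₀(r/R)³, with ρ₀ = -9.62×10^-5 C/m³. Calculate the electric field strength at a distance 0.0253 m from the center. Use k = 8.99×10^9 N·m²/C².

Take a concentric spherical Gaussian surface of radius r = 0.0253 m (r < R).
Integrate the density: Q_enc = 4π ∫₀^r ρ₀(r'/R)^3 r'² dr' = 4πρ₀ r^6/(6·R³) = -6.01e-11 C.
Applying ∮E·dA = Q_enc/ε₀ with Φ = E(4πr²):
E = k|Q_enc|/r² = (8.99×10^9)(6.01×10^-11)/(0.0253)² = 844 N/C.

E ≈ 844 N/C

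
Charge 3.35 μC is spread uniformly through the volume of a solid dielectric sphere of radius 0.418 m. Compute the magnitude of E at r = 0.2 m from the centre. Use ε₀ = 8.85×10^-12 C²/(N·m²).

By spherical symmetry E is radial; choose a Gaussian sphere of radius r = 0.2 m (r < R).
Only the charge within r is enclosed: Q_enc = Q·(r/R)³ = (3.35 μC)·(0.2 m/0.418 m)³ = 3.669×10^-7 C.
By Gauss's law, ∮E·dA = E·4πr² = Q_enc/ε₀.
E = |Q_enc|/(4πε₀r²) = (3.669×10^-7)/(4π·8.85×10^-12·(0.2)²) = 8.25e4 N/C.

|E| ≈ 8.25×10^4 V/m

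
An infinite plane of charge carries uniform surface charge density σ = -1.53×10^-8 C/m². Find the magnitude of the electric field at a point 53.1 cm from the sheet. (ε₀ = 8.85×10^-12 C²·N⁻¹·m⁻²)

|E| = 864 V/m

Choose a cylindrical pillbox piercing the sheet, end faces (area A) parallel to it.
Flux Φ = 2EA and Q_enc = σA, so 2EA = σA/ε₀ ⇒ E = |σ|/(2ε₀), independent of distance.
E = |σ|/(2ε₀) = (1.53e-8)/(2·8.85×10^-12) = 864 N/C.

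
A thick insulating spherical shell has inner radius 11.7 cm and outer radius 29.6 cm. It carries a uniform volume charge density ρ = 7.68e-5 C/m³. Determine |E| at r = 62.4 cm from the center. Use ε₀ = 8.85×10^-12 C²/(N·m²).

Take a concentric spherical Gaussian surface of radius r = 62.4 cm (r > 29.6 cm, enclosing the whole shell).
Q_enc = ρ·(4π/3)(b³ − a³) = (7.68e-5)·(4π/3)·((0.296)³ − (0.117)³) = 7.828×10^-6 C.
Applying ∮E·dA = Q_enc/ε₀ with Φ = E(4πr²):
E = |Q_enc|/(4πε₀r²) = (7.828×10^-6)/(4π·8.85×10^-12·(0.624)²) = 1.81×10^5 N/C.

|E| ≈ 1.81×10^5 V/m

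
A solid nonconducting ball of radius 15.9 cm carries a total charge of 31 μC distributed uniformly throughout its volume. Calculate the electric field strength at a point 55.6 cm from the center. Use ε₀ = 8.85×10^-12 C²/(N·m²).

Use a concentric Gaussian sphere at r = 55.6 cm (r > R, so the entire charge is enclosed).
Q_enc = 31 μC = 3.10×10^-5 C.
By Gauss's law, ∮E·dA = E·4πr² = Q_enc/ε₀.
E = |Q_enc|/(4πε₀r²) = (3.10×10^-5)/(4π·8.85×10^-12·(0.556)²) = 9.02×10^5 N/C.

E = 9.02×10^5 V/m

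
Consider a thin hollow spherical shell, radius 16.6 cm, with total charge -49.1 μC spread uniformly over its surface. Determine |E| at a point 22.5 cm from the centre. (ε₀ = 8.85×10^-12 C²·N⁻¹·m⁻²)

Take a concentric spherical Gaussian surface of radius r = 22.5 cm (r > 16.6 cm).
The entire shell is enclosed: Q_enc = -4.91×10^-5 C.
Applying ∮E·dA = Q_enc/ε₀ with Φ = E(4πr²):
E = |Q_enc|/(4πε₀r²) = (4.91e-5)/(4π·8.85×10^-12·(0.225)²) = 8.72e6 N/C.

|E| = 8.72e6 N/C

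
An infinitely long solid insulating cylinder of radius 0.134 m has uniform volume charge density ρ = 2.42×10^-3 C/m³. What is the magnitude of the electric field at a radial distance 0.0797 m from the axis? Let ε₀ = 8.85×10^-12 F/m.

Choose a coaxial cylinder of radius r = 0.0797 m (arbitrary length L) as the Gaussian surface (r < R).
Enclosed charge per unit length: λ_enc = ρ·πr² = (2.42×10^-3)π(0.0797)² = 4.829×10^-5 C/m.
Since E is radial and uniform over the curved surface, Φ = E·2πrL = Q_enc/ε₀ = λ_enc L/ε₀.
E = |λ_enc|/(2πε₀r) = (4.829×10^-5)/(2π·8.85×10^-12·0.0797) = 1.09×10^7 N/C.

|E| ≈ 1.09×10^7 N/C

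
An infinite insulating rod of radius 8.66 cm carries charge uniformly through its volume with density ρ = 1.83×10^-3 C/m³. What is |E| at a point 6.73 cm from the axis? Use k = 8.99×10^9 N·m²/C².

Choose a coaxial cylinder of radius r = 6.73 cm (arbitrary length L) as the Gaussian surface (r < R).
Charge inside radius r per length L is ρ·πr²·L, so λ_enc = ρπr² = 2.604×10^-5 C/m.
Applying ∮E·dA = Q_enc/ε₀ with the end caps contributing no flux:
E = 2k|λ_enc|/r = 2(8.99×10^9)(2.604e-5)/(0.0673) = 6.96×10^6 N/C.

E ≈ 6.96×10^6 N/C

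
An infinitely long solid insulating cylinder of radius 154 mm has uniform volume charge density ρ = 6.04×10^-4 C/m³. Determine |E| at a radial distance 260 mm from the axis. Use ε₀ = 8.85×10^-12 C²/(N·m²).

By cylindrical symmetry E is radial; use a coaxial Gaussian cylinder of radius 260 mm and length L (r > 154 mm, full cross-section enclosed).
λ_enc = ρ·πR² = (6.04×10^-4)π(0.154)² = 4.50e-5 C/m.
By Gauss's law (flux through the curved wall only), E·2πrL = λ_enc L/ε₀.
E = |λ_enc|/(2πε₀r) = (4.50×10^-5)/(2π·8.85×10^-12·0.26) = 3.11e6 N/C.

|E| ≈ 3.11×10^6 N/C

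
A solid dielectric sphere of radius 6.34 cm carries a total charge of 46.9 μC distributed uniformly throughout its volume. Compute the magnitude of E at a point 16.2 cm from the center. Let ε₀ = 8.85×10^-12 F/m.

Symmetry ⇒ E = E(r) r̂. Gaussian sphere of radius r = 16.2 cm (r > R, so the entire charge is enclosed).
Q_enc = 46.9 μC = 4.69e-5 C.
Gauss's law: E·4πr² = Q_enc/ε₀.
E = |Q_enc|/(4πε₀r²) = (4.69e-5)/(4π·8.85×10^-12·(0.162)²) = 1.61×10^7 N/C.

|E| = 1.61×10^7 N/C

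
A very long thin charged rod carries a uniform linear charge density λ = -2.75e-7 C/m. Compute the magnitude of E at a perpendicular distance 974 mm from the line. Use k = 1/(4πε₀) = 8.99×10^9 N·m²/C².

5.08×10^3 N/C

Choose a coaxial cylinder of radius r = 974 mm (arbitrary length L) as the Gaussian surface.
Q_enc = λL, so λ_enc = -2.75e-7 C/m.
Since E is radial and uniform over the curved surface, Φ = E·2πrL = Q_enc/ε₀ = λ_enc L/ε₀.
E = 2k|λ_enc|/r = 2(8.99×10^9)(2.75×10^-7)/(0.974) = 5.08×10^3 N/C.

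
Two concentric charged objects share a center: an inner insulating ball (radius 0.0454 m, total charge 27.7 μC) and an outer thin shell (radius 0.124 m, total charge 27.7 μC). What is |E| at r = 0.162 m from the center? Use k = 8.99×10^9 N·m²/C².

Symmetry ⇒ E = E(r) r̂. Gaussian sphere of radius r = 0.162 m (r > 0.124 m, enclosing both).
Q_enc = (27.7 μC) + (27.7 μC) = 5.54e-5 C.
Since E is radial and uniform over the Gaussian sphere, Φ = E·4πr² = Q_enc/ε₀.
E = k|Q_enc|/r² = (8.99×10^9)(5.54×10^-5)/(0.162)² = 1.90e7 N/C.

1.90×10^7 V/m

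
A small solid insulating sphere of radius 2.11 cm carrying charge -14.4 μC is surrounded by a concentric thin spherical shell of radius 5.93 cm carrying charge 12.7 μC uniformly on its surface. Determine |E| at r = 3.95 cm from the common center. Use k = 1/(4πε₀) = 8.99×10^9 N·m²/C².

Symmetry ⇒ E = E(r) r̂. Gaussian sphere of radius r = 3.95 cm (between the bodies, 2.11 cm < r < 5.93 cm).
Only the inner charge is enclosed; the outer shell contributes nothing inside itself. Q_enc = -14.4 μC = -1.44×10^-5 C.
Applying ∮E·dA = Q_enc/ε₀ with Φ = E(4πr²):
E = k|Q_enc|/r² = (8.99×10^9)(1.44e-5)/(0.0395)² = 8.30e7 N/C.

8.30e7 N/C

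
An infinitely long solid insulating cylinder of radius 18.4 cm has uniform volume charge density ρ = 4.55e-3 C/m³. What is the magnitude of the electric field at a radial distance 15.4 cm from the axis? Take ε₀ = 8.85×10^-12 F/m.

E = 3.96×10^7 N/C

By cylindrical symmetry E is radial; use a coaxial Gaussian cylinder of radius 15.4 cm and length L (r < R).
Enclosed charge per unit length: λ_enc = ρ·πr² = (4.55×10^-3)π(0.154)² = 3.39×10^-4 C/m.
Gauss's law: E·2πrL = λ_enc L/ε₀.
E = |λ_enc|/(2πε₀r) = (3.39e-4)/(2π·8.85×10^-12·0.154) = 3.96e7 N/C.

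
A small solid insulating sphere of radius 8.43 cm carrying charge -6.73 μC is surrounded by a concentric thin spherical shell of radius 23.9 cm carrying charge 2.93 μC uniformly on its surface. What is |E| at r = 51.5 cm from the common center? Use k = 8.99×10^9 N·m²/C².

1.29e5 N/C

Take a concentric spherical Gaussian surface of radius r = 51.5 cm (r > 23.9 cm, enclosing both).
Q_enc = (-6.73 μC) + (2.93 μC) = -3.80×10^-6 C.
Applying ∮E·dA = Q_enc/ε₀ with Φ = E(4πr²):
E = k|Q_enc|/r² = (8.99×10^9)(3.80×10^-6)/(0.515)² = 1.29×10^5 N/C.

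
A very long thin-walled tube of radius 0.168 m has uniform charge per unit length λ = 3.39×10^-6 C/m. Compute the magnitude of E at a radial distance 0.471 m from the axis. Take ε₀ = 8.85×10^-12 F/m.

1.29×10^5 N/C

Take a coaxial cylindrical Gaussian surface of radius r = 0.471 m and length L (r > 0.168 m).
The full line charge is enclosed: λ_enc = 3.39e-6 C/m.
Applying ∮E·dA = Q_enc/ε₀ with the end caps contributing no flux:
E = |λ_enc|/(2πε₀r) = (3.39×10^-6)/(2π·8.85×10^-12·0.471) = 1.29×10^5 N/C.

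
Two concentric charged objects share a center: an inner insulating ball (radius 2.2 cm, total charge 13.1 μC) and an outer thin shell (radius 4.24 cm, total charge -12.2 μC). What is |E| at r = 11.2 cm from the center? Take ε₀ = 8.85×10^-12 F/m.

E = 6.45e5 N/C

Take a concentric spherical Gaussian surface of radius r = 11.2 cm (r > 4.24 cm, enclosing both).
Q_enc = (13.1 μC) + (-12.2 μC) = 9.00e-7 C.
Applying ∮E·dA = Q_enc/ε₀ with Φ = E(4πr²):
E = |Q_enc|/(4πε₀r²) = (9.00×10^-7)/(4π·8.85×10^-12·(0.112)²) = 6.45×10^5 N/C.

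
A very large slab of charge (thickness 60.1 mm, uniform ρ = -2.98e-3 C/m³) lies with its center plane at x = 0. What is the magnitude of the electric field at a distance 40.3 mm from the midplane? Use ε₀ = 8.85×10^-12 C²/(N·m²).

E ≈ 1.01×10^7 V/m

The point |x| = 40.3 mm lies outside the slab (half-thickness 0.03005 m). A symmetric pillbox spanning the full slab encloses Q_enc = ρ·d·A.
Flux = 2EA ⇒ E = |ρ|d/(2ε₀), independent of distance outside.
E = (2.98e-3)(0.0601)/(2·8.85×10^-12) = 1.01e7 N/C.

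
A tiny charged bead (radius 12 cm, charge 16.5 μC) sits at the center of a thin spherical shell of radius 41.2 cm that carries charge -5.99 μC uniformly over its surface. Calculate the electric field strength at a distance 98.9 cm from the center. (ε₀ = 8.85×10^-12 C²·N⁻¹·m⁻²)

Use a concentric Gaussian sphere at r = 98.9 cm (r > 41.2 cm, enclosing both).
Q_enc = (16.5 μC) + (-5.99 μC) = 1.051×10^-5 C.
Since E is radial and uniform over the Gaussian sphere, Φ = E·4πr² = Q_enc/ε₀.
E = |Q_enc|/(4πε₀r²) = (1.051×10^-5)/(4π·8.85×10^-12·(0.989)²) = 9.66e4 N/C.

|E| = 9.66×10^4 V/m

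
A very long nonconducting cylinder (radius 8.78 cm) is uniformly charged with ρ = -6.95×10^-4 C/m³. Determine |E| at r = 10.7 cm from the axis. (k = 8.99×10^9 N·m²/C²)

2.83×10^6 V/m

Take a coaxial cylindrical Gaussian surface of radius r = 10.7 cm and length L (r > 8.78 cm, full cross-section enclosed).
λ_enc = ρ·πR² = (-6.95e-4)π(0.0878)² = -1.683e-5 C/m.
Gauss's law: E·2πrL = λ_enc L/ε₀.
E = 2k|λ_enc|/r = 2(8.99×10^9)(1.683e-5)/(0.107) = 2.83×10^6 N/C.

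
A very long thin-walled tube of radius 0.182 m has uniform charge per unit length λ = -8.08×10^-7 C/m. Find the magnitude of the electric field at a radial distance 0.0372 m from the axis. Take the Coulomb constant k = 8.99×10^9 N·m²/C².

E = 0 (no enclosed charge)

Coaxial Gaussian cylinder, radius r = 0.0372 m, length L (r < 0.182 m, inside the shell).
No charge is enclosed, so Gauss's law gives E·2πrL = 0 ⇒ E = 0.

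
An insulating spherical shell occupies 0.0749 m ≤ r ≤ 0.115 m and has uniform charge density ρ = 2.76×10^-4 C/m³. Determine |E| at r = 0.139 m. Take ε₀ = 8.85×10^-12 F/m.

By spherical symmetry E is radial; choose a Gaussian sphere of radius r = 0.139 m (r > 0.115 m, enclosing the whole shell).
Q_enc = ρ·(4π/3)(b³ − a³) = (2.76e-4)·(4π/3)·((0.115)³ − (0.0749)³) = 1.273×10^-6 C.
By Gauss's law, ∮E·dA = E·4πr² = Q_enc/ε₀.
E = |Q_enc|/(4πε₀r²) = (1.273e-6)/(4π·8.85×10^-12·(0.139)²) = 5.92×10^5 N/C.

|E| ≈ 5.92e5 N/C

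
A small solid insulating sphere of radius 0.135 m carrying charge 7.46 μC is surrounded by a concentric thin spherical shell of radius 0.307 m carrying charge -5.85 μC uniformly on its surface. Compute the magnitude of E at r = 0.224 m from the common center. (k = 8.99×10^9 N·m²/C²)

Take a concentric spherical Gaussian surface of radius r = 0.224 m (between the bodies, 0.135 m < r < 0.307 m).
The shell at 0.307 m lies outside the Gaussian surface, so Q_enc = 7.46 μC = 7.46×10^-6 C.
Gauss's law: E·4πr² = Q_enc/ε₀.
E = k|Q_enc|/r² = (8.99×10^9)(7.46e-6)/(0.224)² = 1.34×10^6 N/C.

E = 1.34×10^6 N/C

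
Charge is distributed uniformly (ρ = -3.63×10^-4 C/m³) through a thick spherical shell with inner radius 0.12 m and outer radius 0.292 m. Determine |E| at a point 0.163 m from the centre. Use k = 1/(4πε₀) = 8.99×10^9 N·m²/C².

|E| = 1.34×10^6 N/C

Use a concentric Gaussian sphere at r = 0.163 m (within the shell material, 0.12 m < r < 0.292 m).
Only the shell between 0.12 m and r is enclosed: Q_enc = ρ·(4π/3)(r³ − a³) = (-3.63×10^-4)·(4π/3)·((0.163)³ − (0.12)³) = -3.958×10^-6 C.
Gauss's law: E·4πr² = Q_enc/ε₀.
E = k|Q_enc|/r² = (8.99×10^9)(3.958×10^-6)/(0.163)² = 1.34×10^6 N/C.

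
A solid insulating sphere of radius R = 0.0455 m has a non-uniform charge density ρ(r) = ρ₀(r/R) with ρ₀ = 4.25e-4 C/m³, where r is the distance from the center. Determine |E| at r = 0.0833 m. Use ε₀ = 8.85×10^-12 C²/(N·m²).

|E| ≈ 1.63e5 N/C

Take a concentric spherical Gaussian surface of radius r = 0.0833 m (r > R, all charge enclosed).
Q_enc = 4π ∫₀^R ρ₀(r'/R)^1 r'² dr' = 4πρ₀R³/4 = 1.258e-7 C.
Applying ∮E·dA = Q_enc/ε₀ with Φ = E(4πr²):
E = |Q_enc|/(4πε₀r²) = (1.258×10^-7)/(4π·8.85×10^-12·(0.0833)²) = 1.63e5 N/C.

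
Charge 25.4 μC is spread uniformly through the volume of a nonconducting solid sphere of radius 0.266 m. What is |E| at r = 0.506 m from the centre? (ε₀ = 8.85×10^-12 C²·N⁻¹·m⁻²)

Symmetry ⇒ E = E(r) r̂. Gaussian sphere of radius r = 0.506 m (r > R, so the entire charge is enclosed).
Q_enc = 25.4 μC = 2.54×10^-5 C.
Since E is radial and uniform over the Gaussian sphere, Φ = E·4πr² = Q_enc/ε₀.
E = |Q_enc|/(4πε₀r²) = (2.54×10^-5)/(4π·8.85×10^-12·(0.506)²) = 8.92e5 N/C.

E = 8.92e5 N/C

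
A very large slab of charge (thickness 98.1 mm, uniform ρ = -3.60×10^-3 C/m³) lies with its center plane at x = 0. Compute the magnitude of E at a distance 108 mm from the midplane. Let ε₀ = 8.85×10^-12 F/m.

E = 2.00×10^7 V/m

The point |x| = 108 mm lies outside the slab (half-thickness 0.04905 m). A symmetric pillbox spanning the full slab encloses Q_enc = ρ·d·A.
Flux = 2EA ⇒ E = |ρ|d/(2ε₀), independent of distance outside.
E = (3.60e-3)(0.0981)/(2·8.85×10^-12) = 2.00×10^7 N/C.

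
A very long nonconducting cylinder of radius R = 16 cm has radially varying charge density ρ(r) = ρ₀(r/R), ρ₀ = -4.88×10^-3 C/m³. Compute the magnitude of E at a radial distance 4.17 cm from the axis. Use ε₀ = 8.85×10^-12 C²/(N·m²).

|E| = 2.00e6 N/C

Coaxial Gaussian cylinder, radius r = 4.17 cm, length L (r < R).
Integrating ρ over the cross-section to radius r: λ_enc = (2πρ₀/R) ∫₀^r r'^2 dr' = 2πρ₀ r^3/(3·R) = -4.632×10^-6 C/m.
Since E is radial and uniform over the curved surface, Φ = E·2πrL = Q_enc/ε₀ = λ_enc L/ε₀.
E = |λ_enc|/(2πε₀r) = (4.632×10^-6)/(2π·8.85×10^-12·0.0417) = 2.00×10^6 N/C.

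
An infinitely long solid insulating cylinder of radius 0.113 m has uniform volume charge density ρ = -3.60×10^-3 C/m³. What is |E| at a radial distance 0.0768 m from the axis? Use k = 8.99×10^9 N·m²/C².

1.56e7 N/C

By cylindrical symmetry E is radial; use a coaxial Gaussian cylinder of radius 0.0768 m and length L (r < R).
Enclosed charge per unit length: λ_enc = ρ·πr² = (-3.60×10^-3)π(0.0768)² = -6.671e-5 C/m.
Applying ∮E·dA = Q_enc/ε₀ with the end caps contributing no flux:
E = 2k|λ_enc|/r = 2(8.99×10^9)(6.671×10^-5)/(0.0768) = 1.56e7 N/C.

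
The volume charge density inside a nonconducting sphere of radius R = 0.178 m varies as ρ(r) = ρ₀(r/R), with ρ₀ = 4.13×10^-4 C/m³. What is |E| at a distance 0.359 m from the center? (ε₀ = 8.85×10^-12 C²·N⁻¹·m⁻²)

E = 5.11e5 N/C

Symmetry ⇒ E = E(r) r̂. Gaussian sphere of radius r = 0.359 m (r > R, all charge enclosed).
Q_enc = 4π ∫₀^R ρ₀(r'/R)^1 r'² dr' = 4πρ₀R³/4 = 7.317e-6 C.
Gauss's law: E·4πr² = Q_enc/ε₀.
E = |Q_enc|/(4πε₀r²) = (7.317e-6)/(4π·8.85×10^-12·(0.359)²) = 5.11×10^5 N/C.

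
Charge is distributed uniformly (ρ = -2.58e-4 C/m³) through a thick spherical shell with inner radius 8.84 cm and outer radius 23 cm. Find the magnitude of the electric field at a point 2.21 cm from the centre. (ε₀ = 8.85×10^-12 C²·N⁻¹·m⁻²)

E = 0 (no enclosed charge)

Use a concentric Gaussian sphere at r = 2.21 cm (r < 8.84 cm, inside the empty cavity).
Q_enc = 0 (all charge lies at larger r); Gauss's law gives E = 0.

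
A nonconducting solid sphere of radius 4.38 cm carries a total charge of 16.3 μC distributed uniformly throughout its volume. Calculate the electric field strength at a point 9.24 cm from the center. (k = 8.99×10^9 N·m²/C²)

|E| = 1.72×10^7 N/C

Use a concentric Gaussian sphere at r = 9.24 cm (r > R, so the entire charge is enclosed).
Q_enc = 16.3 μC = 1.63e-5 C.
Applying ∮E·dA = Q_enc/ε₀ with Φ = E(4πr²):
E = k|Q_enc|/r² = (8.99×10^9)(1.63×10^-5)/(0.0924)² = 1.72×10^7 N/C.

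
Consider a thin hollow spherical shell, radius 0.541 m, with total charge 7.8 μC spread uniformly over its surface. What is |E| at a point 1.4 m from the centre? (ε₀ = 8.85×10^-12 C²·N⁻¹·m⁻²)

Use a concentric Gaussian sphere at r = 1.4 m (r > 0.541 m).
The entire shell is enclosed: Q_enc = 7.80e-6 C.
Applying ∮E·dA = Q_enc/ε₀ with Φ = E(4πr²):
E = |Q_enc|/(4πε₀r²) = (7.80e-6)/(4π·8.85×10^-12·(1.4)²) = 3.58×10^4 N/C.

E = 3.58e4 V/m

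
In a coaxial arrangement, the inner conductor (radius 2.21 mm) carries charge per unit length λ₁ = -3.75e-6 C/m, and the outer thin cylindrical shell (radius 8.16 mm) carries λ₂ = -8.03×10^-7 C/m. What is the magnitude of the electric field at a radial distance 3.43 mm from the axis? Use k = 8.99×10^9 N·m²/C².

Coaxial Gaussian cylinder, radius r = 3.43 mm, length L (between the conductors, 2.21 mm < r < 8.16 mm).
Only the inner wire is enclosed; the outer shell contributes nothing inside itself. λ_enc = λ₁ = -3.75e-6 C/m.
Since E is radial and uniform over the curved surface, Φ = E·2πrL = Q_enc/ε₀ = λ_enc L/ε₀.
E = 2k|λ_enc|/r = 2(8.99×10^9)(3.75e-6)/(0.00343) = 1.97e7 N/C.

|E| ≈ 1.97×10^7 N/C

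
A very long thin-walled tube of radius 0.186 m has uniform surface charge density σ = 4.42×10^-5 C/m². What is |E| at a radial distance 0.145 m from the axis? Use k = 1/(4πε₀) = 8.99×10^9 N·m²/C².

Take a coaxial cylindrical Gaussian surface of radius r = 0.145 m and length L (r < 0.186 m, inside the shell).
No charge is enclosed, so Gauss's law gives E·2πrL = 0 ⇒ E = 0.

|E| = 0 V/m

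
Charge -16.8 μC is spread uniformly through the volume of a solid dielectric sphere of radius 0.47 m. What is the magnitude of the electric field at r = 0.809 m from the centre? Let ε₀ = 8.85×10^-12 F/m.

Symmetry ⇒ E = E(r) r̂. Gaussian sphere of radius r = 0.809 m (r > R, so the entire charge is enclosed).
Q_enc = -16.8 μC = -1.68×10^-5 C.
By Gauss's law, ∮E·dA = E·4πr² = Q_enc/ε₀.
E = |Q_enc|/(4πε₀r²) = (1.68×10^-5)/(4π·8.85×10^-12·(0.809)²) = 2.31e5 N/C.

|E| = 2.31e5 N/C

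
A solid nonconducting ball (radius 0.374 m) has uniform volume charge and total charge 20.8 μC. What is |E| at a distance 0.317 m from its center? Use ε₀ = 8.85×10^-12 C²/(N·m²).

Take a concentric spherical Gaussian surface of radius r = 0.317 m (r < R).
Only the charge within r is enclosed: Q_enc = Q·(r/R)³ = (20.8 μC)·(0.317 m/0.374 m)³ = 1.267×10^-5 C.
Since E is radial and uniform over the Gaussian sphere, Φ = E·4πr² = Q_enc/ε₀.
E = |Q_enc|/(4πε₀r²) = (1.267×10^-5)/(4π·8.85×10^-12·(0.317)²) = 1.13×10^6 N/C.

E ≈ 1.13×10^6 N/C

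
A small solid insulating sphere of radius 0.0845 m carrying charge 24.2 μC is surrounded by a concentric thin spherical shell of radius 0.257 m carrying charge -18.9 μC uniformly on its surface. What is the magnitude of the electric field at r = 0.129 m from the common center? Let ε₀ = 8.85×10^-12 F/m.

1.31×10^7 N/C

Use a concentric Gaussian sphere at r = 0.129 m (between the bodies, 0.0845 m < r < 0.257 m).
Only the inner charge is enclosed; the outer shell contributes nothing inside itself. Q_enc = 24.2 μC = 2.42e-5 C.
Gauss's law: E·4πr² = Q_enc/ε₀.
E = |Q_enc|/(4πε₀r²) = (2.42e-5)/(4π·8.85×10^-12·(0.129)²) = 1.31e7 N/C.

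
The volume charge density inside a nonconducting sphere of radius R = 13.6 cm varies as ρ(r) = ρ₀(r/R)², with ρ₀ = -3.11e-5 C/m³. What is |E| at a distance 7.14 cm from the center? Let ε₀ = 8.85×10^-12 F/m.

|E| = 1.38×10^4 N/C

By spherical symmetry E is radial; choose a Gaussian sphere of radius r = 7.14 cm (r < R).
Integrate the density: Q_enc = 4π ∫₀^r ρ₀(r'/R)^2 r'² dr' = 4πρ₀ r^5/(5·R²) = -7.842e-9 C.
By Gauss's law, ∮E·dA = E·4πr² = Q_enc/ε₀.
E = |Q_enc|/(4πε₀r²) = (7.842e-9)/(4π·8.85×10^-12·(0.0714)²) = 1.38e4 N/C.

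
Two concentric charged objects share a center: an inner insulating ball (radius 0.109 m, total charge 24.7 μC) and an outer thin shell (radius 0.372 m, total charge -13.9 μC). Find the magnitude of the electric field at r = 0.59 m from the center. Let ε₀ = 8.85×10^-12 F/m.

|E| = 2.79×10^5 V/m

Take a concentric spherical Gaussian surface of radius r = 0.59 m (r > 0.372 m, enclosing both).
Q_enc = (24.7 μC) + (-13.9 μC) = 1.08e-5 C.
Applying ∮E·dA = Q_enc/ε₀ with Φ = E(4πr²):
E = |Q_enc|/(4πε₀r²) = (1.08×10^-5)/(4π·8.85×10^-12·(0.59)²) = 2.79×10^5 N/C.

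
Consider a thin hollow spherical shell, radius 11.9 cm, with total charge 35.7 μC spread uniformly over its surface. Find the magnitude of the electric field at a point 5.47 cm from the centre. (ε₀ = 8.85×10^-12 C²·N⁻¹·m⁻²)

Take a concentric spherical Gaussian surface of radius r = 5.47 cm (inside the shell, r < 11.9 cm).
All the charge is outside the Gaussian surface: Q_enc = 0, hence E = 0 everywhere inside the shell.

E = 0 (no enclosed charge)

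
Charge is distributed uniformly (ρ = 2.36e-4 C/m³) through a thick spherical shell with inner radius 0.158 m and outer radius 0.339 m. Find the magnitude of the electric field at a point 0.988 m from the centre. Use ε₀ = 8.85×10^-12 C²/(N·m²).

E = 3.19×10^5 N/C

Use a concentric Gaussian sphere at r = 0.988 m (r > 0.339 m, enclosing the whole shell).
Q_enc = ρ·(4π/3)(b³ − a³) = (2.36e-4)·(4π/3)·((0.339)³ − (0.158)³) = 3.461×10^-5 C.
Since E is radial and uniform over the Gaussian sphere, Φ = E·4πr² = Q_enc/ε₀.
E = |Q_enc|/(4πε₀r²) = (3.461e-5)/(4π·8.85×10^-12·(0.988)²) = 3.19e5 N/C.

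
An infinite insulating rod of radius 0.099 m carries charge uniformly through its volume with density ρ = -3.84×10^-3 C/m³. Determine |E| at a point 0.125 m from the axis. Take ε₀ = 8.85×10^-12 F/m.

Choose a coaxial cylinder of radius r = 0.125 m (arbitrary length L) as the Gaussian surface (r > 0.099 m, full cross-section enclosed).
λ_enc = ρ·πR² = (-3.84×10^-3)π(0.099)² = -1.182×10^-4 C/m.
Since E is radial and uniform over the curved surface, Φ = E·2πrL = Q_enc/ε₀ = λ_enc L/ε₀.
E = |λ_enc|/(2πε₀r) = (1.182×10^-4)/(2π·8.85×10^-12·0.125) = 1.70e7 N/C.

1.70×10^7 N/C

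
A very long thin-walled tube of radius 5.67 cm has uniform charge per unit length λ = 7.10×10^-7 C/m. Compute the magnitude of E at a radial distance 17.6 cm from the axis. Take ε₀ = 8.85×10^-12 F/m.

By cylindrical symmetry E is radial; use a coaxial Gaussian cylinder of radius 17.6 cm and length L (r > 5.67 cm).
The full line charge is enclosed: λ_enc = 7.10×10^-7 C/m.
Since E is radial and uniform over the curved surface, Φ = E·2πrL = Q_enc/ε₀ = λ_enc L/ε₀.
E = |λ_enc|/(2πε₀r) = (7.10e-7)/(2π·8.85×10^-12·0.176) = 7.25e4 N/C.

7.25×10^4 N/C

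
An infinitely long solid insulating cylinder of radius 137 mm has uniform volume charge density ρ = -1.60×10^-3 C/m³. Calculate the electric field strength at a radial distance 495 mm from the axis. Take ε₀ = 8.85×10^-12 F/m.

Choose a coaxial cylinder of radius r = 495 mm (arbitrary length L) as the Gaussian surface (r > 137 mm, full cross-section enclosed).
λ_enc = ρ·πR² = (-1.60×10^-3)π(0.137)² = -9.434×10^-5 C/m.
By Gauss's law (flux through the curved wall only), E·2πrL = λ_enc L/ε₀.
E = |λ_enc|/(2πε₀r) = (9.434e-5)/(2π·8.85×10^-12·0.495) = 3.43e6 N/C.

|E| = 3.43e6 N/C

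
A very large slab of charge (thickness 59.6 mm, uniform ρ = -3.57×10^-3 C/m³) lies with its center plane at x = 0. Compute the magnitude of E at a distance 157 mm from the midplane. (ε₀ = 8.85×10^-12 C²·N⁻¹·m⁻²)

The point |x| = 157 mm lies outside the slab (half-thickness 0.0298 m). A symmetric pillbox spanning the full slab encloses Q_enc = ρ·d·A.
Flux = 2EA ⇒ E = |ρ|d/(2ε₀), independent of distance outside.
E = (3.57e-3)(0.0596)/(2·8.85×10^-12) = 1.20×10^7 N/C.

|E| = 1.20×10^7 V/m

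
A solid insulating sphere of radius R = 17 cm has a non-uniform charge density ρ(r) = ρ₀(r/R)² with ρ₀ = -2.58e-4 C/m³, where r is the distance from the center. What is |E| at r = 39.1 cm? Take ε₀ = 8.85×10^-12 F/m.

By spherical symmetry E is radial; choose a Gaussian sphere of radius r = 39.1 cm (r > R, all charge enclosed).
Q_enc = 4π ∫₀^R ρ₀(r'/R)^2 r'² dr' = 4πρ₀R³/5 = -3.186×10^-6 C.
By Gauss's law, ∮E·dA = E·4πr² = Q_enc/ε₀.
E = |Q_enc|/(4πε₀r²) = (3.186e-6)/(4π·8.85×10^-12·(0.391)²) = 1.87e5 N/C.

|E| = 1.87e5 N/C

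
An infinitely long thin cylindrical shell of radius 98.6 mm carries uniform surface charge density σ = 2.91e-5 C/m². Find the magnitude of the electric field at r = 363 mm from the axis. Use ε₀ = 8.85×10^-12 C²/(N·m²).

E ≈ 8.93×10^5 V/m

Choose a coaxial cylinder of radius r = 363 mm (arbitrary length L) as the Gaussian surface (r > 98.6 mm).
The whole shell is enclosed: λ_enc = σ·2πR = (2.91e-5)·2π·(0.0986) = 1.803×10^-5 C/m.
Gauss's law: E·2πrL = λ_enc L/ε₀.
E = |λ_enc|/(2πε₀r) = (1.803×10^-5)/(2π·8.85×10^-12·0.363) = 8.93×10^5 N/C.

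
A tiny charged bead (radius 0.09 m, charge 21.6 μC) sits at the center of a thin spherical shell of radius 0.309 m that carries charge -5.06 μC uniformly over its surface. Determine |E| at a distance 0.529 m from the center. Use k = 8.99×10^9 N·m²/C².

|E| = 5.31e5 V/m

Take a concentric spherical Gaussian surface of radius r = 0.529 m (r > 0.309 m, enclosing both).
Q_enc = (21.6 μC) + (-5.06 μC) = 1.654×10^-5 C.
Gauss's law: E·4πr² = Q_enc/ε₀.
E = k|Q_enc|/r² = (8.99×10^9)(1.654×10^-5)/(0.529)² = 5.31e5 N/C.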